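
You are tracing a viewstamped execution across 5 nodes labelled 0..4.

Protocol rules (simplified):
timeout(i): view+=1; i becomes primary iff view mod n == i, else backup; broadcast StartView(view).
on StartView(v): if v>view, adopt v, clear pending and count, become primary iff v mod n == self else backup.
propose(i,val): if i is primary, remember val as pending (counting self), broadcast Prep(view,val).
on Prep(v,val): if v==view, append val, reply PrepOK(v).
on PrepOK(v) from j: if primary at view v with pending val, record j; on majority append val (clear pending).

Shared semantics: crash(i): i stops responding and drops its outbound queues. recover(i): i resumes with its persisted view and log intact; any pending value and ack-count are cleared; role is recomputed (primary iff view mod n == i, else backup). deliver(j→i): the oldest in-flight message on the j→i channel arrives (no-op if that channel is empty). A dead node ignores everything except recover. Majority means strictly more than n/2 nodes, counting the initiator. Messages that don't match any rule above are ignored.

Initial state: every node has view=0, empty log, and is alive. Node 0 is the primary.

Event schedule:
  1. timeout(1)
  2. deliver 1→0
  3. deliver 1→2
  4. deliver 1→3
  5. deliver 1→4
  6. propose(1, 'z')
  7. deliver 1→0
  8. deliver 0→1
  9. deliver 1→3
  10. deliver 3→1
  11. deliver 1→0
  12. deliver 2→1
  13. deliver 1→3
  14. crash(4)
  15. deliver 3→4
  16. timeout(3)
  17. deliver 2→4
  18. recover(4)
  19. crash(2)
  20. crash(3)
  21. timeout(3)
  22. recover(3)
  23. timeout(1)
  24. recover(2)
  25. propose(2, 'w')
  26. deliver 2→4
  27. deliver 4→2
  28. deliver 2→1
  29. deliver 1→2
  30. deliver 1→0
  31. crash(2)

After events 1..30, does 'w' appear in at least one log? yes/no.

no

1. timeout(1):  <1:prim v1 ->
2. deliver 1→0:  <0:back v1 ->
3. deliver 1→2:  <2:back v1 ->
4. deliver 1→3:  <3:back v1 ->
5. deliver 1→4:  <4:back v1 ->
6. propose(1,'z'):  nop
7. deliver 1→0:  <0:back v1 z>
8. deliver 0→1:  nop
9. deliver 1→3:  <3:back v1 z>
10. deliver 3→1:  <1:prim v1 z>
11. deliver 1→0:  nop
12. deliver 2→1:  nop
13. deliver 1→3:  nop
14. crash(4):  <4:✗back v1 ->
15. deliver 3→4:  nop
16. timeout(3):  <3:back v2 z>
17. deliver 2→4:  nop
18. recover(4):  <4:back v1 ->
19. crash(2):  <2:✗back v1 ->
20. crash(3):  <3:✗back v2 z>
21. timeout(3):  nop
22. recover(3):  <3:back v2 z>
23. timeout(1):  <1:back v2 z>
24. recover(2):  <2:back v1 ->
25. propose(2,'w'):  nop
26. deliver 2→4:  nop
27. deliver 4→2:  nop
28. deliver 2→1:  nop
29. deliver 1→2:  <2:back v1 z>
30. deliver 1→0:  <0:back v2 z>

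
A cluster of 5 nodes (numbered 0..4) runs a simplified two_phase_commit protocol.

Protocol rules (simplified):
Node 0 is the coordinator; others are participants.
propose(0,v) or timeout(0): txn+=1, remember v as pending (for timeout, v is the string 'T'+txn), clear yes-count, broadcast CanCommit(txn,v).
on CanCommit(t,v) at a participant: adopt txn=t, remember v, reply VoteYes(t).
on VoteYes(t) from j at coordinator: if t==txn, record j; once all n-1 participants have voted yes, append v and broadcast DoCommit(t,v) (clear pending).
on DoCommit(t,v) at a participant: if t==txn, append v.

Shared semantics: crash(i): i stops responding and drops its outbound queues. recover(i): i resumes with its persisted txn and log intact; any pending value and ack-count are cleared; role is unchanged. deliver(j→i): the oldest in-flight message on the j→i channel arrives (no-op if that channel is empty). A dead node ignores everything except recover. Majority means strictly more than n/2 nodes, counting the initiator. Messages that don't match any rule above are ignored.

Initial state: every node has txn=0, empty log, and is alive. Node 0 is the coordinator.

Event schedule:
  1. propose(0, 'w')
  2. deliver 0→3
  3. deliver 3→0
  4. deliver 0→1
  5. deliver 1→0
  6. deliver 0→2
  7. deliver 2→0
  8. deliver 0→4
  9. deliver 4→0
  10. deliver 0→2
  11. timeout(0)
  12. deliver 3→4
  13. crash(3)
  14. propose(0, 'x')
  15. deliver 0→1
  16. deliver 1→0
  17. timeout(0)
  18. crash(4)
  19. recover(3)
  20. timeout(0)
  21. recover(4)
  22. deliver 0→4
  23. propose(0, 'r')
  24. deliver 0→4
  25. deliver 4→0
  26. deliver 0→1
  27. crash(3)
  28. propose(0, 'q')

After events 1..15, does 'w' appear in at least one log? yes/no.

yes

step 1 propose(0,'w'): 0={coor,t=1,log=-}
step 2 deliver 0→3: 3={part,t=1,log=-}
step 3 deliver 3→0: —
step 4 deliver 0→1: 1={part,t=1,log=-}
step 5 deliver 1→0: —
step 6 deliver 0→2: 2={part,t=1,log=-}
step 7 deliver 2→0: —
step 8 deliver 0→4: 4={part,t=1,log=-}
step 9 deliver 4→0: 0={coor,t=1,log=w}
step 10 deliver 0→2: 2={part,t=1,log=w}
step 11 timeout(0): 0={coor,t=2,log=w}
step 12 deliver 3→4: —
step 13 crash(3): 3={✗part,t=1,log=-}
step 14 propose(0,'x'): 0={coor,t=3,log=w}
step 15 deliver 0→1: 1={part,t=1,log=w}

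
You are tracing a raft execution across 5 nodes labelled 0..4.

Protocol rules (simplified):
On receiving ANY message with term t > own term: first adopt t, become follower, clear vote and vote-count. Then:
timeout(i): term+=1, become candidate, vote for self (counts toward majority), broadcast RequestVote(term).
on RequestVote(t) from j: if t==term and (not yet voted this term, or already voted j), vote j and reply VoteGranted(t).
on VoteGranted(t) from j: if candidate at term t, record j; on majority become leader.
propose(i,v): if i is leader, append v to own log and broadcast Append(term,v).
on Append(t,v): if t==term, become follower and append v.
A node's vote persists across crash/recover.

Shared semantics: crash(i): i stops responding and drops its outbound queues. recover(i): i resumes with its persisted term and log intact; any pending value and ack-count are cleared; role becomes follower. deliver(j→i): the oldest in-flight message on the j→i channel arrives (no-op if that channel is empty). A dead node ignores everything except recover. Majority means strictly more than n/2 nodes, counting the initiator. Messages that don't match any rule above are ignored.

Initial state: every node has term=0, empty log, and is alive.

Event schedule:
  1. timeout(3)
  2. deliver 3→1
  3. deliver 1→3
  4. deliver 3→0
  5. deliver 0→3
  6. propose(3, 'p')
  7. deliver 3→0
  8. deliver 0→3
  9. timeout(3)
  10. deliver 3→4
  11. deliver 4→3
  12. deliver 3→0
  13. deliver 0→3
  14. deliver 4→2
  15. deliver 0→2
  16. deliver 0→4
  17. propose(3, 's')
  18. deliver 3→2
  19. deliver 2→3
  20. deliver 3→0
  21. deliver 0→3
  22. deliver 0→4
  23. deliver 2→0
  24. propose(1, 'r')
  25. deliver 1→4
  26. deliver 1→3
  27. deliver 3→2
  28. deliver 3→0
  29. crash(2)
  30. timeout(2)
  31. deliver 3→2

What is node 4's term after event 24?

1

e1 timeout(3): 3[cand,t=1,-]
e2 deliver 3→1: 1[foll,t=1,-]
e3 deliver 1→3: ·
e4 deliver 3→0: 0[foll,t=1,-]
e5 deliver 0→3: 3[lead,t=1,-]
e6 propose(3,'p'): 3[lead,t=1,p]
e7 deliver 3→0: 0[foll,t=1,p]
e8 deliver 0→3: ·
e9 timeout(3): 3[cand,t=2,p]
e10 deliver 3→4: 4[foll,t=1,-]
e11 deliver 4→3: ·
e12 deliver 3→0: 0[foll,t=2,p]
e13 deliver 0→3: ·
e14 deliver 4→2: ·
e15 deliver 0→2: ·
e16 deliver 0→4: ·
e17 propose(3,'s'): ·
e18 deliver 3→2: 2[foll,t=1,-]
e19 deliver 2→3: ·
e20 deliver 3→0: ·
e21 deliver 0→3: ·
e22 deliver 0→4: ·
e23 deliver 2→0: ·
e24 propose(1,'r'): ·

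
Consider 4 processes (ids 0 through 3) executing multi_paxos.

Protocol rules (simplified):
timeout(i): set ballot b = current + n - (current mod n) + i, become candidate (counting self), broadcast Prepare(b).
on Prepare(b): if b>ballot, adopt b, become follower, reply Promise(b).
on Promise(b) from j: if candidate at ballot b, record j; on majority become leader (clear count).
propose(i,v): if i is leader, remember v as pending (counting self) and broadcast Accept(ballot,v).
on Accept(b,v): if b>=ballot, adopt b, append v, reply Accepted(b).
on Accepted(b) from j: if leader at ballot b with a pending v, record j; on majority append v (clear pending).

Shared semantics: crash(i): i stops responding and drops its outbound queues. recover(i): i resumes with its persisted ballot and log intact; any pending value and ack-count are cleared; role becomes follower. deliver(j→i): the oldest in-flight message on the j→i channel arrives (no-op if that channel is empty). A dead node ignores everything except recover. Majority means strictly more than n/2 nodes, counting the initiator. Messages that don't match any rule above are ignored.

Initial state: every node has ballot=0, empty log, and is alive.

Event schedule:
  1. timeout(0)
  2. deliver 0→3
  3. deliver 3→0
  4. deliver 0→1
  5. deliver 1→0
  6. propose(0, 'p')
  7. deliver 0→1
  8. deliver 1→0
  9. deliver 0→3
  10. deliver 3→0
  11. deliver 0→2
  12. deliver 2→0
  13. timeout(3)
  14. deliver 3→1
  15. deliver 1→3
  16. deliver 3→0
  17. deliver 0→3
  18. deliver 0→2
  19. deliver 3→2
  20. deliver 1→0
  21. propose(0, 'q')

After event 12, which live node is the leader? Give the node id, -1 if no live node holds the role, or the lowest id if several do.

0

e1 timeout(0): 0[cand,b=4,-]
e2 deliver 0→3: 3[foll,b=4,-]
e3 deliver 3→0: ·
e4 deliver 0→1: 1[foll,b=4,-]
e5 deliver 1→0: 0[lead,b=4,-]
e6 propose(0,'p'): ·
e7 deliver 0→1: 1[foll,b=4,p]
e8 deliver 1→0: ·
e9 deliver 0→3: 3[foll,b=4,p]
e10 deliver 3→0: 0[lead,b=4,p]
e11 deliver 0→2: 2[foll,b=4,-]
e12 deliver 2→0: ·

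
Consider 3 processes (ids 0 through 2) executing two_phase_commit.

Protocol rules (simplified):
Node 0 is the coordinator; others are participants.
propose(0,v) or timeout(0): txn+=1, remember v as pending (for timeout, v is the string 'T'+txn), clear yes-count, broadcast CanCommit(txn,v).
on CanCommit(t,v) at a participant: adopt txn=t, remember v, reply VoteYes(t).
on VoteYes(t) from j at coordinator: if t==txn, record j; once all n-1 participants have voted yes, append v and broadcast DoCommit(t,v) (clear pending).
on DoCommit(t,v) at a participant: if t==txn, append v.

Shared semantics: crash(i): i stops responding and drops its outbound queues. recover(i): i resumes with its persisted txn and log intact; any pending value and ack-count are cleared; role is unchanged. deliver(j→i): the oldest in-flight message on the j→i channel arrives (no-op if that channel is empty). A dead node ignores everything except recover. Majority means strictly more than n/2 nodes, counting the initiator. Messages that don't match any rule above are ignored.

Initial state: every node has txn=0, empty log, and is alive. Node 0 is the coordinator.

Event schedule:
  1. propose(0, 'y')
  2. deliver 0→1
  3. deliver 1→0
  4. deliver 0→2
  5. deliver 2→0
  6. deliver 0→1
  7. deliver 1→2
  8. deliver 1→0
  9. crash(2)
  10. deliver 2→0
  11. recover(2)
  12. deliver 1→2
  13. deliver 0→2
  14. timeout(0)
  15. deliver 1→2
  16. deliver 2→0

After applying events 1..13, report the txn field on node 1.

[1] propose(0,'y') → N0(coor t1 [-])
[2] deliver 0→1 → N1(part t1 [-])
[3] deliver 1→0 → ∅
[4] deliver 0→2 → N2(part t1 [-])
[5] deliver 2→0 → N0(coor t1 [y])
[6] deliver 0→1 → N1(part t1 [y])
[7] deliver 1→2 → ∅
[8] deliver 1→0 → ∅
[9] crash(2) → N2(✗part t1 [-])
[10] deliver 2→0 → ∅
[11] recover(2) → N2(part t1 [-])
[12] deliver 1→2 → ∅
[13] deliver 0→2 → N2(part t1 [y])

1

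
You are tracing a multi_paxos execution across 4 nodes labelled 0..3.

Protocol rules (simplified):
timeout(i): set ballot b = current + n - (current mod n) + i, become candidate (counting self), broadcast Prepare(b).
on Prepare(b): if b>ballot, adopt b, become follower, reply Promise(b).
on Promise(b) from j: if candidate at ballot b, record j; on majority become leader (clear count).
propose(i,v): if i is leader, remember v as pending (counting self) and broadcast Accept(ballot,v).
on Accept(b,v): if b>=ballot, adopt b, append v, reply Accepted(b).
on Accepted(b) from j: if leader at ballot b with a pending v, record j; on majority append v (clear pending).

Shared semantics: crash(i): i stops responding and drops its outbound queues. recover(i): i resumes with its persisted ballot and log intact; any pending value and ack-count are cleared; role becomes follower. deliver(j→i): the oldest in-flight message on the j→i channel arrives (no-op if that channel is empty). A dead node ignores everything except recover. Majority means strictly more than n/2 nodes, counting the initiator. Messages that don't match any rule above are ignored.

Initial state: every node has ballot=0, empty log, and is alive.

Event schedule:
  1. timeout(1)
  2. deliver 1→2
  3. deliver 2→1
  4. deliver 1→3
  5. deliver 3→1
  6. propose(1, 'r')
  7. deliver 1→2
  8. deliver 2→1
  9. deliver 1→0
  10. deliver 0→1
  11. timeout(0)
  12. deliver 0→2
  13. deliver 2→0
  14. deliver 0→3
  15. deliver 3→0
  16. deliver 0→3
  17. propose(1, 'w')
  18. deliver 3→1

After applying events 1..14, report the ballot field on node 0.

step 1 timeout(1): 1={cand,b=5,log=-}
step 2 deliver 1→2: 2={foll,b=5,log=-}
step 3 deliver 2→1: —
step 4 deliver 1→3: 3={foll,b=5,log=-}
step 5 deliver 3→1: 1={lead,b=5,log=-}
step 6 propose(1,'r'): —
step 7 deliver 1→2: 2={foll,b=5,log=r}
step 8 deliver 2→1: —
step 9 deliver 1→0: 0={foll,b=5,log=-}
step 10 deliver 0→1: —
step 11 timeout(0): 0={cand,b=8,log=-}
step 12 deliver 0→2: 2={foll,b=8,log=r}
step 13 deliver 2→0: —
step 14 deliver 0→3: 3={foll,b=8,log=-}

8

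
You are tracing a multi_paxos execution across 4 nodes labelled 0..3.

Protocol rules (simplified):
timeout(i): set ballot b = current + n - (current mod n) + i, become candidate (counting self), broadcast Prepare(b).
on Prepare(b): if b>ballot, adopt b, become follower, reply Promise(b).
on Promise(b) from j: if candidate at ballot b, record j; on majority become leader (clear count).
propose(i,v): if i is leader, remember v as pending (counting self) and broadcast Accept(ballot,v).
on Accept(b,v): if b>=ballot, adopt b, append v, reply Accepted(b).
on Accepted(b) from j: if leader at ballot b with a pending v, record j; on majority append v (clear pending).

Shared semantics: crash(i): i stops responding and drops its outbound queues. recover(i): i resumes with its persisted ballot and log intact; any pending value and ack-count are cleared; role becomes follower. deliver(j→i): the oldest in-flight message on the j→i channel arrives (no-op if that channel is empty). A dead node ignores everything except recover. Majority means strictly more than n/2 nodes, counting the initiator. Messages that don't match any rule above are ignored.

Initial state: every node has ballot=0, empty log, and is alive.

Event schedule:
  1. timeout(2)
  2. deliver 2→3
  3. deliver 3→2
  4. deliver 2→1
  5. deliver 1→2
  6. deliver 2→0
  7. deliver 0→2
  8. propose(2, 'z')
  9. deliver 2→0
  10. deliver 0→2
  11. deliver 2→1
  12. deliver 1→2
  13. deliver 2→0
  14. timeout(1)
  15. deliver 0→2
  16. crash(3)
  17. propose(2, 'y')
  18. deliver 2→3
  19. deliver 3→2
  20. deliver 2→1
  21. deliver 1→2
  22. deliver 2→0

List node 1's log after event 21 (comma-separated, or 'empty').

z

[1] timeout(2) → N2(cand b6 [-])
[2] deliver 2→3 → N3(foll b6 [-])
[3] deliver 3→2 → ∅
[4] deliver 2→1 → N1(foll b6 [-])
[5] deliver 1→2 → N2(lead b6 [-])
[6] deliver 2→0 → N0(foll b6 [-])
[7] deliver 0→2 → ∅
[8] propose(2,'z') → ∅
[9] deliver 2→0 → N0(foll b6 [z])
[10] deliver 0→2 → ∅
[11] deliver 2→1 → N1(foll b6 [z])
[12] deliver 1→2 → N2(lead b6 [z])
[13] deliver 2→0 → ∅
[14] timeout(1) → N1(cand b9 [z])
[15] deliver 0→2 → ∅
[16] crash(3) → N3(✗foll b6 [-])
[17] propose(2,'y') → ∅
[18] deliver 2→3 → ∅
[19] deliver 3→2 → ∅
[20] deliver 2→1 → ∅
[21] deliver 1→2 → N2(foll b9 [z])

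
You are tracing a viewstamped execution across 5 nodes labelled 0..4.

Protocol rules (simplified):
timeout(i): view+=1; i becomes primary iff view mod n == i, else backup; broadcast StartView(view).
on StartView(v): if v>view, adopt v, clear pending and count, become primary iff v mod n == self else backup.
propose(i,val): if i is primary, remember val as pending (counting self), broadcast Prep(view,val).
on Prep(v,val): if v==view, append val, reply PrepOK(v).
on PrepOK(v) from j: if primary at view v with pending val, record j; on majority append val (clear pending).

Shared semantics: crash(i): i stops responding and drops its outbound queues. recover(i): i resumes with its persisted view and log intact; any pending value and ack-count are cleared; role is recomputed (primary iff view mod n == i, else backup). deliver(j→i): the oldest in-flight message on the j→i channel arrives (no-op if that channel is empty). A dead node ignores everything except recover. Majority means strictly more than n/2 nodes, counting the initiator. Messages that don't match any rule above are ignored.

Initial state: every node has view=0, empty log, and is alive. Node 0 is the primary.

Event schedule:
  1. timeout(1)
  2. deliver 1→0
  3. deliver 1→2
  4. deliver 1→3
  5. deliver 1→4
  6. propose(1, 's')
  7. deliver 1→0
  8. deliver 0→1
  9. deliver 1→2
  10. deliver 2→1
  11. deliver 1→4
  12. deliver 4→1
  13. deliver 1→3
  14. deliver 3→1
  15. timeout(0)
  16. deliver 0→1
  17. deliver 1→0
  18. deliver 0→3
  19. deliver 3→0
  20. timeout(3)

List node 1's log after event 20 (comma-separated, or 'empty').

after 1 — timeout(1): n1:prim/v1/[-]
after 2 — deliver 1→0: n0:back/v1/[-]
after 3 — deliver 1→2: n2:back/v1/[-]
after 4 — deliver 1→3: n3:back/v1/[-]
after 5 — deliver 1→4: n4:back/v1/[-]
after 6 — propose(1,'s'): ·
after 7 — deliver 1→0: n0:back/v1/[s]
after 8 — deliver 0→1: ·
after 9 — deliver 1→2: n2:back/v1/[s]
after 10 — deliver 2→1: n1:prim/v1/[s]
after 11 — deliver 1→4: n4:back/v1/[s]
after 12 — deliver 4→1: ·
after 13 — deliver 1→3: n3:back/v1/[s]
after 14 — deliver 3→1: ·
after 15 — timeout(0): n0:back/v2/[s]
after 16 — deliver 0→1: n1:back/v2/[s]
after 17 — deliver 1→0: ·
after 18 — deliver 0→3: n3:back/v2/[s]
after 19 — deliver 3→0: ·
after 20 — timeout(3): n3:prim/v3/[s]

s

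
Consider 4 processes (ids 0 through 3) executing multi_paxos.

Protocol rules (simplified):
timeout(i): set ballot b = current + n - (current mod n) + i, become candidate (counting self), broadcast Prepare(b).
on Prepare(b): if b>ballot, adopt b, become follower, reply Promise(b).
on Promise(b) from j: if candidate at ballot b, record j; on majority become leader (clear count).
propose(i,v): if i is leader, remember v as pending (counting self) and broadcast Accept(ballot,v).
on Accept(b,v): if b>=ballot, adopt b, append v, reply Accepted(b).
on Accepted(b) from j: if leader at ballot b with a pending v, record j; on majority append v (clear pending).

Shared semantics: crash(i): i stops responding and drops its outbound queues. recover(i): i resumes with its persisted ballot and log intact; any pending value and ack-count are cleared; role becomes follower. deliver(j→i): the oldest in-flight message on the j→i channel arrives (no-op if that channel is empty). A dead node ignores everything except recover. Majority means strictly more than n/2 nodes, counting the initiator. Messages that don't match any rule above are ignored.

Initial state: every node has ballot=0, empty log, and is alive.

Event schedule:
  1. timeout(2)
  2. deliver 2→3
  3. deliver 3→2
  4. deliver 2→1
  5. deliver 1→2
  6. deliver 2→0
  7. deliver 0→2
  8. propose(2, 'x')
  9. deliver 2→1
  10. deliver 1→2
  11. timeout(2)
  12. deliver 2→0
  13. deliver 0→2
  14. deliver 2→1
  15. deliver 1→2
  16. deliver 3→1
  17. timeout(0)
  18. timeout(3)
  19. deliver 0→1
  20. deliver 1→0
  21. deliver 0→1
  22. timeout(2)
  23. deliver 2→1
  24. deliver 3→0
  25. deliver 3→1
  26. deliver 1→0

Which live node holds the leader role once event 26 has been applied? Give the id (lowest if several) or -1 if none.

e1 timeout(2): 2[cand,b=6,-]
e2 deliver 2→3: 3[foll,b=6,-]
e3 deliver 3→2: ·
e4 deliver 2→1: 1[foll,b=6,-]
e5 deliver 1→2: 2[lead,b=6,-]
e6 deliver 2→0: 0[foll,b=6,-]
e7 deliver 0→2: ·
e8 propose(2,'x'): ·
e9 deliver 2→1: 1[foll,b=6,x]
e10 deliver 1→2: ·
e11 timeout(2): 2[cand,b=10,-]
e12 deliver 2→0: 0[foll,b=6,x]
e13 deliver 0→2: ·
e14 deliver 2→1: 1[foll,b=10,x]
e15 deliver 1→2: ·
e16 deliver 3→1: ·
e17 timeout(0): 0[cand,b=8,x]
e18 timeout(3): 3[cand,b=11,-]
e19 deliver 0→1: ·
e20 deliver 1→0: ·
e21 deliver 0→1: ·
e22 timeout(2): 2[cand,b=14,-]
e23 deliver 2→1: 1[foll,b=14,x]
e24 deliver 3→0: 0[foll,b=11,x]
e25 deliver 3→1: ·
e26 deliver 1→0: ·

-1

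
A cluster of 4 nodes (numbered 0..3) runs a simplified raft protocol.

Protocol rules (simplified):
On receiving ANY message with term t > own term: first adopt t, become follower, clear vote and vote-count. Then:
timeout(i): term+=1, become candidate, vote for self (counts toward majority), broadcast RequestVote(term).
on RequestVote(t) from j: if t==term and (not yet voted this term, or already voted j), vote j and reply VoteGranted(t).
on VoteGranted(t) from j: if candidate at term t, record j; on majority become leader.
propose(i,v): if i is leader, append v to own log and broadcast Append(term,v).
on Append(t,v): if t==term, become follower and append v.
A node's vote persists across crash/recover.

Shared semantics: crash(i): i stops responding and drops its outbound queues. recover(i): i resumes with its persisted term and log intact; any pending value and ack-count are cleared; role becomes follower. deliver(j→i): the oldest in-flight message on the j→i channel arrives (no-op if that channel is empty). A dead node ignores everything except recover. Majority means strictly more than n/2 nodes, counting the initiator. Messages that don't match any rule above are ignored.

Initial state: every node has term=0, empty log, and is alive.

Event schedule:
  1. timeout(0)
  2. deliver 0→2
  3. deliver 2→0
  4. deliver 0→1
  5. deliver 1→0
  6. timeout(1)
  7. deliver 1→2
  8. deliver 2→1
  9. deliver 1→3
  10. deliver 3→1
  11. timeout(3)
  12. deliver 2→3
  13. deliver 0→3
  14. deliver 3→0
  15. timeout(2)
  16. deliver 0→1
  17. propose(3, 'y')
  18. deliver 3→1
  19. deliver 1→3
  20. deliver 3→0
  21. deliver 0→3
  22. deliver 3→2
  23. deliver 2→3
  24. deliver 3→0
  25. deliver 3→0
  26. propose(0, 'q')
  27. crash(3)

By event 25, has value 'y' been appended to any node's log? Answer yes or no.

step 1 timeout(0): 0={cand,t=1,log=-}
step 2 deliver 0→2: 2={foll,t=1,log=-}
step 3 deliver 2→0: —
step 4 deliver 0→1: 1={foll,t=1,log=-}
step 5 deliver 1→0: 0={lead,t=1,log=-}
step 6 timeout(1): 1={cand,t=2,log=-}
step 7 deliver 1→2: 2={foll,t=2,log=-}
step 8 deliver 2→1: —
step 9 deliver 1→3: 3={foll,t=2,log=-}
step 10 deliver 3→1: 1={lead,t=2,log=-}
step 11 timeout(3): 3={cand,t=3,log=-}
step 12 deliver 2→3: —
step 13 deliver 0→3: —
step 14 deliver 3→0: 0={foll,t=3,log=-}
step 15 timeout(2): 2={cand,t=3,log=-}
step 16 deliver 0→1: —
step 17 propose(3,'y'): —
step 18 deliver 3→1: 1={foll,t=3,log=-}
step 19 deliver 1→3: —
step 20 deliver 3→0: —
step 21 deliver 0→3: 3={lead,t=3,log=-}
step 22 deliver 3→2: —
step 23 deliver 2→3: —
step 24 deliver 3→0: —
step 25 deliver 3→0: —

no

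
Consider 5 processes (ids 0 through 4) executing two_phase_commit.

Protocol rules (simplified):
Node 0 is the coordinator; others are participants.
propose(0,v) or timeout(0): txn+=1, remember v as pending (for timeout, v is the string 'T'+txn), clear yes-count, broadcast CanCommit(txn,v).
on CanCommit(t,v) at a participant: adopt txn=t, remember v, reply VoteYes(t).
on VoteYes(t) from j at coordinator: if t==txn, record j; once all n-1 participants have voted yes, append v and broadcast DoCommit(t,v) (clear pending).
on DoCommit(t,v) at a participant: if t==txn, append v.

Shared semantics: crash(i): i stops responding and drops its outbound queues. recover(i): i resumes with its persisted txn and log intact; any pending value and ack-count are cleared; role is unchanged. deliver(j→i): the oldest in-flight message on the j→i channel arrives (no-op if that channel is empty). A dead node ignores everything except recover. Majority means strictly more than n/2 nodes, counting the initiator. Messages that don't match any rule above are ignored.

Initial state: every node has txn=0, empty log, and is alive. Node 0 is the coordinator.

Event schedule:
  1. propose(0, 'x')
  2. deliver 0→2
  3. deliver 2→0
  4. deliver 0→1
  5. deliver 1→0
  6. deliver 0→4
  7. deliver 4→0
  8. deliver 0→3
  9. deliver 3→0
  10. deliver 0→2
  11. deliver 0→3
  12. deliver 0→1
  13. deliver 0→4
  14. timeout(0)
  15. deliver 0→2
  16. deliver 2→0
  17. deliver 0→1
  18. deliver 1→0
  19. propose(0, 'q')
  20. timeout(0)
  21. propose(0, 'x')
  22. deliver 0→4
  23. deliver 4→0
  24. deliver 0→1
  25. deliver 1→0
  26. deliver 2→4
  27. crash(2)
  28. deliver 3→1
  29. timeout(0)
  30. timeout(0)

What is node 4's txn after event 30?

step 1 propose(0,'x'): 0={coor,t=1,log=-}
step 2 deliver 0→2: 2={part,t=1,log=-}
step 3 deliver 2→0: —
step 4 deliver 0→1: 1={part,t=1,log=-}
step 5 deliver 1→0: —
step 6 deliver 0→4: 4={part,t=1,log=-}
step 7 deliver 4→0: —
step 8 deliver 0→3: 3={part,t=1,log=-}
step 9 deliver 3→0: 0={coor,t=1,log=x}
step 10 deliver 0→2: 2={part,t=1,log=x}
step 11 deliver 0→3: 3={part,t=1,log=x}
step 12 deliver 0→1: 1={part,t=1,log=x}
step 13 deliver 0→4: 4={part,t=1,log=x}
step 14 timeout(0): 0={coor,t=2,log=x}
step 15 deliver 0→2: 2={part,t=2,log=x}
step 16 deliver 2→0: —
step 17 deliver 0→1: 1={part,t=2,log=x}
step 18 deliver 1→0: —
step 19 propose(0,'q'): 0={coor,t=3,log=x}
step 20 timeout(0): 0={coor,t=4,log=x}
step 21 propose(0,'x'): 0={coor,t=5,log=x}
step 22 deliver 0→4: 4={part,t=2,log=x}
step 23 deliver 4→0: —
step 24 deliver 0→1: 1={part,t=3,log=x}
step 25 deliver 1→0: —
step 26 deliver 2→4: —
step 27 crash(2): 2={✗part,t=2,log=x}
step 28 deliver 3→1: —
step 29 timeout(0): 0={coor,t=6,log=x}
step 30 timeout(0): 0={coor,t=7,log=x}

2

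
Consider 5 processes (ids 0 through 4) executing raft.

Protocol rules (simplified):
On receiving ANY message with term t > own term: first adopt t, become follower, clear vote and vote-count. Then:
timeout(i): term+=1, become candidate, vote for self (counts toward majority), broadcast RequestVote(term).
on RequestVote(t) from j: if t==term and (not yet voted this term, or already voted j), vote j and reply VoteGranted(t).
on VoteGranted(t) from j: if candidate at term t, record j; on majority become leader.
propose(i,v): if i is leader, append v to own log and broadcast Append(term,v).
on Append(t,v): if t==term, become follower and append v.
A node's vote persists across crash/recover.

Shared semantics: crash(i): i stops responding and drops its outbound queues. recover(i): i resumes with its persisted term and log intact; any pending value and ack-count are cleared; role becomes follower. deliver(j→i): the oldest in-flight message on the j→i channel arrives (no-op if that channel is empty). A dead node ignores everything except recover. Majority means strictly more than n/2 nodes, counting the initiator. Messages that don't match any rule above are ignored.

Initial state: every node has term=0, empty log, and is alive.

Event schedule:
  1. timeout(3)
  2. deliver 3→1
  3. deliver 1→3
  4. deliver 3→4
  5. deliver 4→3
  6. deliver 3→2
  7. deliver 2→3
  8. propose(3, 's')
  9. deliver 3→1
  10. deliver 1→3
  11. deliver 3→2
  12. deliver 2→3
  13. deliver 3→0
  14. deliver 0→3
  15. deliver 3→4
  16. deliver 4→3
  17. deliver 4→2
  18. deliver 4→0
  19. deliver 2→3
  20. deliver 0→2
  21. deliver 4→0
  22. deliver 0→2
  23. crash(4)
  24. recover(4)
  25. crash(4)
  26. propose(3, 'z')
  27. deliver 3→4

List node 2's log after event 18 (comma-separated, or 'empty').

after 1 — timeout(3): n3:cand/t1/[-]
after 2 — deliver 3→1: n1:foll/t1/[-]
after 3 — deliver 1→3: ·
after 4 — deliver 3→4: n4:foll/t1/[-]
after 5 — deliver 4→3: n3:lead/t1/[-]
after 6 — deliver 3→2: n2:foll/t1/[-]
after 7 — deliver 2→3: ·
after 8 — propose(3,'s'): n3:lead/t1/[s]
after 9 — deliver 3→1: n1:foll/t1/[s]
after 10 — deliver 1→3: ·
after 11 — deliver 3→2: n2:foll/t1/[s]
after 12 — deliver 2→3: ·
after 13 — deliver 3→0: n0:foll/t1/[-]
after 14 — deliver 0→3: ·
after 15 — deliver 3→4: n4:foll/t1/[s]
after 16 — deliver 4→3: ·
after 17 — deliver 4→2: ·
after 18 — deliver 4→0: ·

s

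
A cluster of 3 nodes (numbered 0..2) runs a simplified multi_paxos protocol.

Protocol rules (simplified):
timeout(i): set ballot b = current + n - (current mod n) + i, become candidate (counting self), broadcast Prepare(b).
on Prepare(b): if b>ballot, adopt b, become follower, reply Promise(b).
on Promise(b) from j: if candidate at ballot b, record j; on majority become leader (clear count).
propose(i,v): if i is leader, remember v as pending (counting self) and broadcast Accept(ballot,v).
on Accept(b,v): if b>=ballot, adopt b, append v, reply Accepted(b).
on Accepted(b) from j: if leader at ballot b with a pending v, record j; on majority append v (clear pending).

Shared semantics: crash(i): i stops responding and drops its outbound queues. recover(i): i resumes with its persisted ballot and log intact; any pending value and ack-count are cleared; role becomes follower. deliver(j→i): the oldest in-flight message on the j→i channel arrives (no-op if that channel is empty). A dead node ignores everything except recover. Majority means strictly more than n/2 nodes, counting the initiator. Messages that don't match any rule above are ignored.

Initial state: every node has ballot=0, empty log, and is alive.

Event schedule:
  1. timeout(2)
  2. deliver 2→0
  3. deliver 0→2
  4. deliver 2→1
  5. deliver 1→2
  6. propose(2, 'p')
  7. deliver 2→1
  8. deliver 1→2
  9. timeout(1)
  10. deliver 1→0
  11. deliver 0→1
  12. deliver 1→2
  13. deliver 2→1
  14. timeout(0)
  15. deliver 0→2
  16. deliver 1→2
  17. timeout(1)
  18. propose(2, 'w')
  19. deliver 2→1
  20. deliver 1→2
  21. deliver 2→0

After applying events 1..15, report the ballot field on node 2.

e1 timeout(2): 2[cand,b=5,-]
e2 deliver 2→0: 0[foll,b=5,-]
e3 deliver 0→2: 2[lead,b=5,-]
e4 deliver 2→1: 1[foll,b=5,-]
e5 deliver 1→2: ·
e6 propose(2,'p'): ·
e7 deliver 2→1: 1[foll,b=5,p]
e8 deliver 1→2: 2[lead,b=5,p]
e9 timeout(1): 1[cand,b=7,p]
e10 deliver 1→0: 0[foll,b=7,-]
e11 deliver 0→1: 1[lead,b=7,p]
e12 deliver 1→2: 2[foll,b=7,p]
e13 deliver 2→1: ·
e14 timeout(0): 0[cand,b=9,-]
e15 deliver 0→2: 2[foll,b=9,p]

9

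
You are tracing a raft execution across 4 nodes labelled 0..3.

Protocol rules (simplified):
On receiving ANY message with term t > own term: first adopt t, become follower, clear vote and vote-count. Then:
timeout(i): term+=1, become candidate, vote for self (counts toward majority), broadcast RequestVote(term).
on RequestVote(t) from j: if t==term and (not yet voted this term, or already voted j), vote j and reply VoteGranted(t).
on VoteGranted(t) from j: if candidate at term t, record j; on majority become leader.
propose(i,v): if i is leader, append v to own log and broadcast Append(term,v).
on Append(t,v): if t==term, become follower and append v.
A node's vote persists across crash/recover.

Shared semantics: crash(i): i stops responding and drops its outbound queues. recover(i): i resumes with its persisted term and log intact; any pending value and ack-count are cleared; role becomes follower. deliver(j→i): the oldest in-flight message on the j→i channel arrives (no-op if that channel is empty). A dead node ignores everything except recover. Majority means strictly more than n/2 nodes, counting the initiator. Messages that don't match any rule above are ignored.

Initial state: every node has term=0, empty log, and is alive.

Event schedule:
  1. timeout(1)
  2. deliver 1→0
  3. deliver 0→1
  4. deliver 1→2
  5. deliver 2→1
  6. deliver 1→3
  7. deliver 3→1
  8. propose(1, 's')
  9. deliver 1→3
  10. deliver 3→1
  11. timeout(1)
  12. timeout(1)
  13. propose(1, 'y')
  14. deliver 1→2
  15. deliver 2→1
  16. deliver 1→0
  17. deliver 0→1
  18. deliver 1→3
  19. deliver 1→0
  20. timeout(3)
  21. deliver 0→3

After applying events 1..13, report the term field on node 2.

1

after 1 — timeout(1): n1:cand/t1/[-]
after 2 — deliver 1→0: n0:foll/t1/[-]
after 3 — deliver 0→1: ·
after 4 — deliver 1→2: n2:foll/t1/[-]
after 5 — deliver 2→1: n1:lead/t1/[-]
after 6 — deliver 1→3: n3:foll/t1/[-]
after 7 — deliver 3→1: ·
after 8 — propose(1,'s'): n1:lead/t1/[s]
after 9 — deliver 1→3: n3:foll/t1/[s]
after 10 — deliver 3→1: ·
after 11 — timeout(1): n1:cand/t2/[s]
after 12 — timeout(1): n1:cand/t3/[s]
after 13 — propose(1,'y'): ·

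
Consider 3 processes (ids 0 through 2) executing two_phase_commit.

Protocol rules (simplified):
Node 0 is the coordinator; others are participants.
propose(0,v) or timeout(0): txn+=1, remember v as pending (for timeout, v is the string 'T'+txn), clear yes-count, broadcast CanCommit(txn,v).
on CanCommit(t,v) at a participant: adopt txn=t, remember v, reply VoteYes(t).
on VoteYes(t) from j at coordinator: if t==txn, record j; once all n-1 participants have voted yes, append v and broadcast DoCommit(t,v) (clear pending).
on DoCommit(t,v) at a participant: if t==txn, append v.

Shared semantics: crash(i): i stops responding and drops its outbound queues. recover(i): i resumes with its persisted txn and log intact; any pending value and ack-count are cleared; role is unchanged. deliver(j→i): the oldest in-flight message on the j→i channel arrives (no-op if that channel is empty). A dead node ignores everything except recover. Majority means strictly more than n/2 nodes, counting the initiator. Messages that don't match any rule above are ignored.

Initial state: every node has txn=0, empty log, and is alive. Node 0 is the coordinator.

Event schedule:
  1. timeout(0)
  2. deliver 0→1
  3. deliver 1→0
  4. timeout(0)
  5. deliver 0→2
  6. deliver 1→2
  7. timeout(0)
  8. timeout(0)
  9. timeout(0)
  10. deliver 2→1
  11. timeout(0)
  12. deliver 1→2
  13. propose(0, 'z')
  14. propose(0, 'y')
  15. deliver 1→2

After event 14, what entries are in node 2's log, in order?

empty

[1] timeout(0) → N0(coor t1 [-])
[2] deliver 0→1 → N1(part t1 [-])
[3] deliver 1→0 → ∅
[4] timeout(0) → N0(coor t2 [-])
[5] deliver 0→2 → N2(part t1 [-])
[6] deliver 1→2 → ∅
[7] timeout(0) → N0(coor t3 [-])
[8] timeout(0) → N0(coor t4 [-])
[9] timeout(0) → N0(coor t5 [-])
[10] deliver 2→1 → ∅
[11] timeout(0) → N0(coor t6 [-])
[12] deliver 1→2 → ∅
[13] propose(0,'z') → N0(coor t7 [-])
[14] propose(0,'y') → N0(coor t8 [-])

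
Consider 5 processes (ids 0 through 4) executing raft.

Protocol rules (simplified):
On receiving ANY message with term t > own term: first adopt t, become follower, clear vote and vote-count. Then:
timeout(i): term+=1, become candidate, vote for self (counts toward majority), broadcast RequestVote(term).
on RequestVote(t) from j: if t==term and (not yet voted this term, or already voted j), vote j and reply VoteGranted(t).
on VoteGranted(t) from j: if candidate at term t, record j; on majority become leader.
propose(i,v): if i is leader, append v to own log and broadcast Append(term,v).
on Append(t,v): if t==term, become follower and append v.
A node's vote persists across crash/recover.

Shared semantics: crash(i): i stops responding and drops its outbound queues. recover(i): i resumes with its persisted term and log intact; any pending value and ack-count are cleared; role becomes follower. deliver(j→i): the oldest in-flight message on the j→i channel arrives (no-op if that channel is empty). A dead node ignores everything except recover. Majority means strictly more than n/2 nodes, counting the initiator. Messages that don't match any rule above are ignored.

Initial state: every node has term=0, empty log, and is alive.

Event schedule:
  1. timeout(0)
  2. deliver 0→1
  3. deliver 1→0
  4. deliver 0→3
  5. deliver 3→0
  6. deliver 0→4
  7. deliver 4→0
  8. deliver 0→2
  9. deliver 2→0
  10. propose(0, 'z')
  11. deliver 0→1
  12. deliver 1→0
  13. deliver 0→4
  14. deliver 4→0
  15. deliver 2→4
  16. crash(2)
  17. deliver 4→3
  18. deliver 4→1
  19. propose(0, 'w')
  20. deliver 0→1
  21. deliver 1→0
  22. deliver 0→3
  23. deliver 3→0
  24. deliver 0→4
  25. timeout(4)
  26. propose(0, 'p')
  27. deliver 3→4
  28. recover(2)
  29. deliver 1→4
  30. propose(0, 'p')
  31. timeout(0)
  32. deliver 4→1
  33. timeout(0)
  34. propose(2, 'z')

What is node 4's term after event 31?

2

after 1 — timeout(0): n0:cand/t1/[-]
after 2 — deliver 0→1: n1:foll/t1/[-]
after 3 — deliver 1→0: ·
after 4 — deliver 0→3: n3:foll/t1/[-]
after 5 — deliver 3→0: n0:lead/t1/[-]
after 6 — deliver 0→4: n4:foll/t1/[-]
after 7 — deliver 4→0: ·
after 8 — deliver 0→2: n2:foll/t1/[-]
after 9 — deliver 2→0: ·
after 10 — propose(0,'z'): n0:lead/t1/[z]
after 11 — deliver 0→1: n1:foll/t1/[z]
after 12 — deliver 1→0: ·
after 13 — deliver 0→4: n4:foll/t1/[z]
after 14 — deliver 4→0: ·
after 15 — deliver 2→4: ·
after 16 — crash(2): n2:✗foll/t1/[-]
after 17 — deliver 4→3: ·
after 18 — deliver 4→1: ·
after 19 — propose(0,'w'): n0:lead/t1/[z,w]
after 20 — deliver 0→1: n1:foll/t1/[z,w]
after 21 — deliver 1→0: ·
after 22 — deliver 0→3: n3:foll/t1/[z]
after 23 — deliver 3→0: ·
after 24 — deliver 0→4: n4:foll/t1/[z,w]
after 25 — timeout(4): n4:cand/t2/[z,w]
after 26 — propose(0,'p'): n0:lead/t1/[z,w,p]
after 27 — deliver 3→4: ·
after 28 — recover(2): n2:foll/t1/[-]
after 29 — deliver 1→4: ·
after 30 — propose(0,'p'): n0:lead/t1/[z,w,p,p]
after 31 — timeout(0): n0:cand/t2/[z,w,p,p]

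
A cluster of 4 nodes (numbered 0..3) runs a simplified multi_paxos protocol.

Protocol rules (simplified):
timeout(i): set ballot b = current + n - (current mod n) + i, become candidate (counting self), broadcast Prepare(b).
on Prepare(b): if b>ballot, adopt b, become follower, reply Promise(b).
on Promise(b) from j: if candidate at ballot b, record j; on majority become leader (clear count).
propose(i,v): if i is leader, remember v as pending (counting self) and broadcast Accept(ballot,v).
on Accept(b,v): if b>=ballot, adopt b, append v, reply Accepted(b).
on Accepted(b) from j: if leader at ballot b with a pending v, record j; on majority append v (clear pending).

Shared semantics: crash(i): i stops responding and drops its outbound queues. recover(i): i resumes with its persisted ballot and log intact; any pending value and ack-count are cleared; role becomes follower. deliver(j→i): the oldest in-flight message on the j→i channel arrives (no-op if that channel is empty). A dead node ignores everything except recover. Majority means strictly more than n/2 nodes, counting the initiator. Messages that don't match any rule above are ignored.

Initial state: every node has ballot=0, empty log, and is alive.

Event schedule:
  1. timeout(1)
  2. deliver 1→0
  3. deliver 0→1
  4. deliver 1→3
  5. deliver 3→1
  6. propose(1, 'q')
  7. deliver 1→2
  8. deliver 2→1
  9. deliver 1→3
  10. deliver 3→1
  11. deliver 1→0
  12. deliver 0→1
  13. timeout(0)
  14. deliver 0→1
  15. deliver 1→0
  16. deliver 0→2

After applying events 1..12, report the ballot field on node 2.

5

1. timeout(1):  <1:cand b5 ->
2. deliver 1→0:  <0:foll b5 ->
3. deliver 0→1:  nop
4. deliver 1→3:  <3:foll b5 ->
5. deliver 3→1:  <1:lead b5 ->
6. propose(1,'q'):  nop
7. deliver 1→2:  <2:foll b5 ->
8. deliver 2→1:  nop
9. deliver 1→3:  <3:foll b5 q>
10. deliver 3→1:  nop
11. deliver 1→0:  <0:foll b5 q>
12. deliver 0→1:  <1:lead b5 q>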